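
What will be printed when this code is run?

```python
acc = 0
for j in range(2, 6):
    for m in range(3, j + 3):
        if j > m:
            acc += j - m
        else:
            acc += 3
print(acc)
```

37

j=2,m=3: not 2>3, acc = 0+3 = 3
j=2,m=4: not 2>4, acc = 3+3 = 6
j=3,m=3: not 3>3, acc = 6+3 = 9
j=3,m=4: not 3>4, acc = 9+3 = 12
j=3,m=5: not 3>5, acc = 12+3 = 15
j=4,m=3: 4>3, acc = 15+1 = 16
j=4,m=4: not 4>4, acc = 16+3 = 19
j=4,m=5: not 4>5, acc = 19+3 = 22
j=4,m=6: not 4>6, acc = 22+3 = 25
j=5,m=3: 5>3, acc = 25+2 = 27
j=5,m=4: 5>4, acc = 27+1 = 28
j=5,m=5: not 5>5, acc = 28+3 = 31
j=5,m=6: not 5>6, acc = 31+3 = 34
j=5,m=7: not 5>7, acc = 34+3 = 37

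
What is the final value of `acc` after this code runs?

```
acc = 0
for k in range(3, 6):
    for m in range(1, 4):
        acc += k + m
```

54

k=3,m=1: acc = 0+4 = 4
k=3,m=2: acc = 4+5 = 9
k=3,m=3: acc = 9+6 = 15
k=4,m=1: acc = 15+5 = 20
k=4,m=2: acc = 20+6 = 26
k=4,m=3: acc = 26+7 = 33
k=5,m=1: acc = 33+6 = 39
k=5,m=2: acc = 39+7 = 46
k=5,m=3: acc = 46+8 = 54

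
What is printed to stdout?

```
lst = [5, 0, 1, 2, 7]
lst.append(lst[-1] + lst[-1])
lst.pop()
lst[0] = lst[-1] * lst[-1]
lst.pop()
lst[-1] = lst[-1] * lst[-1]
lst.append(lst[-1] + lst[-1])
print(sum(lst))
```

62

append lst[-1]+lst[-1] = 7+7 = 14 → [5, 0, 1, 2, 7, 14]
pop() removes 14 → [5, 0, 1, 2, 7]
lst[0] = lst[-1]*lst[-1] = 7*7 = 49 → [49, 0, 1, 2, 7]
pop() removes 7 → [49, 0, 1, 2]
lst[-1] = lst[-1]*lst[-1] = 2*2 = 4 → [49, 0, 1, 4]
append lst[-1]+lst[-1] = 4+4 = 8 → [49, 0, 1, 4, 8]
sum = 62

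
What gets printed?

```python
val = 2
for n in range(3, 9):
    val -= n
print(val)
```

n=3: val = 2-3 = -1
n=4: val = (-1)-4 = -5
n=5: val = (-5)-5 = -10
n=6: val = (-10)-6 = -16
n=7: val = (-16)-7 = -23
n=8: val = (-23)-8 = -31

-31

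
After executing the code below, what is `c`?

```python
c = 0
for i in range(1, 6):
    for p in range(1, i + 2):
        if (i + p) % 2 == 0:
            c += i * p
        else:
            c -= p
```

i=1,p=1: even sum, c = 0+1 = 1
i=1,p=2: odd sum, c = 1-2 = -1
i=2,p=1: odd sum, c = (-1)-1 = -2
i=2,p=2: even sum, c = (-2)+4 = 2
i=2,p=3: odd sum, c = 2-3 = -1
i=3,p=1: even sum, c = (-1)+3 = 2
i=3,p=2: odd sum, c = 2-2 = 0
i=3,p=3: even sum, c = 0+9 = 9
i=3,p=4: odd sum, c = 9-4 = 5
i=4,p=1: odd sum, c = 5-1 = 4
i=4,p=2: even sum, c = 4+8 = 12
i=4,p=3: odd sum, c = 12-3 = 9
i=4,p=4: even sum, c = 9+16 = 25
i=4,p=5: odd sum, c = 25-5 = 20
i=5,p=1: even sum, c = 20+5 = 25
i=5,p=2: odd sum, c = 25-2 = 23
i=5,p=3: even sum, c = 23+15 = 38
i=5,p=4: odd sum, c = 38-4 = 34
i=5,p=5: even sum, c = 34+25 = 59
i=5,p=6: odd sum, c = 59-6 = 53

53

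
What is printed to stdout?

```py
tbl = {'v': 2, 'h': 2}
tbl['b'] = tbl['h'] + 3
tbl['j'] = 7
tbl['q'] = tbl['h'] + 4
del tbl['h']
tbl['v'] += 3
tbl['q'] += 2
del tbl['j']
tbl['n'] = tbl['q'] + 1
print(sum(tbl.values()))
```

27

tbl['b'] = tbl['h']+3 = 5 → {'v': 2, 'h': 2, 'b': 5}
tbl['j'] = 7 → {'v': 2, 'h': 2, 'b': 5, 'j': 7}
tbl['q'] = tbl['h']+4 = 6 → {'v': 2, 'h': 2, 'b': 5, 'j': 7, 'q': 6}
del 'h' → {'v': 2, 'b': 5, 'j': 7, 'q': 6}
tbl['v'] = 2+3 = 5 → {'v': 5, 'b': 5, 'j': 7, 'q': 6}
tbl['q'] = 6+2 = 8 → {'v': 5, 'b': 5, 'j': 7, 'q': 8}
del 'j' → {'v': 5, 'b': 5, 'q': 8}
tbl['n'] = tbl['q']+1 = 9 → {'v': 5, 'b': 5, 'q': 8, 'n': 9}
sum of values = 27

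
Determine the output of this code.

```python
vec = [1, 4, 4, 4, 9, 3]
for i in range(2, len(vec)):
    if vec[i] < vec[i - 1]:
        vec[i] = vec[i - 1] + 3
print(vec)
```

[1, 4, 4, 4, 9, 12]

i=2: 4>=4, unchanged → [1, 4, 4, 4, 9, 3]
i=3: 4>=4, unchanged → [1, 4, 4, 4, 9, 3]
i=4: 9>=4, unchanged → [1, 4, 4, 4, 9, 3]
i=5: 3<9, vec[5] = 9+3 = 12 → [1, 4, 4, 4, 9, 12]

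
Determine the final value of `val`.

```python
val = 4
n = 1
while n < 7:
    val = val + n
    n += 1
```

n=1: val = 4+1 = 5
n=2: val = 5+2 = 7
n=3: val = 7+3 = 10
n=4: val = 10+4 = 14
n=5: val = 14+5 = 19
n=6: val = 19+6 = 25

25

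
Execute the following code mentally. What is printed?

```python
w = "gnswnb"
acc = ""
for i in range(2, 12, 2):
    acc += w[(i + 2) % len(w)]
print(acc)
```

i=2: add w[4]='n' → 'n'
i=4: add w[0]='g' → 'ng'
i=6: add w[2]='s' → 'ngs'
i=8: add w[4]='n' → 'ngsn'
i=10: add w[0]='g' → 'ngsng'

ngsng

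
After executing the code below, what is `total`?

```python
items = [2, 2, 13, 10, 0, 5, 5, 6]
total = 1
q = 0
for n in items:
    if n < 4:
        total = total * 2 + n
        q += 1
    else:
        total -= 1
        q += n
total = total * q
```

546

n=2: <4, total = 1*2+2 = 4; q=1
n=2: <4, total = 4*2+2 = 10; q=2
n=13: not <4, total = 10-1 = 9; q=15
n=10: not <4, total = 9-1 = 8; q=25
n=0: <4, total = 8*2+0 = 16; q=26
n=5: not <4, total = 16-1 = 15; q=31
n=5: not <4, total = 15-1 = 14; q=36
n=6: not <4, total = 14-1 = 13; q=42
total*q = 13*42 = 546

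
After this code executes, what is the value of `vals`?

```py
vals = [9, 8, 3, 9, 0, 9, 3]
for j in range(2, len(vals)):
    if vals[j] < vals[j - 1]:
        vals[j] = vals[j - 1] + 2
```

[9, 8, 10, 12, 14, 16, 18]

j=2: 3<8, vals[2] = 8+2 = 10 → [9, 8, 10, 9, 0, 9, 3]
j=3: 9<10, vals[3] = 10+2 = 12 → [9, 8, 10, 12, 0, 9, 3]
j=4: 0<12, vals[4] = 12+2 = 14 → [9, 8, 10, 12, 14, 9, 3]
j=5: 9<14, vals[5] = 14+2 = 16 → [9, 8, 10, 12, 14, 16, 3]
j=6: 3<16, vals[6] = 16+2 = 18 → [9, 8, 10, 12, 14, 16, 18]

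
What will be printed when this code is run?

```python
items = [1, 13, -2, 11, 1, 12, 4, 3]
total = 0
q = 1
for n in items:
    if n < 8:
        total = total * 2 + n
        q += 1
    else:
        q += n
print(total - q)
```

-27

n=1: <8, total = 0*2+1 = 1; q=2
n=13: not <8; q=15
n=-2: <8, total = 1*2+(-2) = 0; q=16
n=11: not <8; q=27
n=1: <8, total = 0*2+1 = 1; q=28
n=12: not <8; q=40
n=4: <8, total = 1*2+4 = 6; q=41
n=3: <8, total = 6*2+3 = 15; q=42
total-q = 15-42 = -27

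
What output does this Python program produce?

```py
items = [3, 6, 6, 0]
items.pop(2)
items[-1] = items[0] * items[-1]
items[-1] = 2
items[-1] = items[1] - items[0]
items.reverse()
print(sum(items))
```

pop(2) removes 6 → [3, 6, 0]
items[-1] = items[0]*items[-1] = 3*0 = 0 → [3, 6, 0]
items[-1] = 2 → [3, 6, 2]
items[-1] = items[1]-items[0] = 6-3 = 3 → [3, 6, 3]
reverse → [3, 6, 3]
sum = 12

12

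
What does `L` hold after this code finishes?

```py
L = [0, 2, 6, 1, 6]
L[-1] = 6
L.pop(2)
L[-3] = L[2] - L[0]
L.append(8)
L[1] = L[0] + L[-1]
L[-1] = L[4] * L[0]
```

[0, 8, 1, 6, 0]

L[-1] = 6 → [0, 2, 6, 1, 6]
pop(2) removes 6 → [0, 2, 1, 6]
L[-3] = L[2]-L[0] = 1-0 = 1 → [0, 1, 1, 6]
append 8 → [0, 1, 1, 6, 8]
L[1] = L[0]+L[-1] = 0+8 = 8 → [0, 8, 1, 6, 8]
L[-1] = L[4]*L[0] = 8*0 = 0 → [0, 8, 1, 6, 0]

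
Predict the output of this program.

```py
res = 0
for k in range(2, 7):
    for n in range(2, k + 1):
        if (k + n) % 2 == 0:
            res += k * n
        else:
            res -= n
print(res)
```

k=2,n=2: even sum, res = 0+4 = 4
k=3,n=2: odd sum, res = 4-2 = 2
k=3,n=3: even sum, res = 2+9 = 11
k=4,n=2: even sum, res = 11+8 = 19
k=4,n=3: odd sum, res = 19-3 = 16
k=4,n=4: even sum, res = 16+16 = 32
k=5,n=2: odd sum, res = 32-2 = 30
k=5,n=3: even sum, res = 30+15 = 45
k=5,n=4: odd sum, res = 45-4 = 41
k=5,n=5: even sum, res = 41+25 = 66
k=6,n=2: even sum, res = 66+12 = 78
k=6,n=3: odd sum, res = 78-3 = 75
k=6,n=4: even sum, res = 75+24 = 99
k=6,n=5: odd sum, res = 99-5 = 94
k=6,n=6: even sum, res = 94+36 = 130

130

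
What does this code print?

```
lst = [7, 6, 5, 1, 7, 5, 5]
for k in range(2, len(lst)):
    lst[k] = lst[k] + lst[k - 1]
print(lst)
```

k=2: lst[2] = 5+6 = 11 → [7, 6, 11, 1, 7, 5, 5]
k=3: lst[3] = 1+11 = 12 → [7, 6, 11, 12, 7, 5, 5]
k=4: lst[4] = 7+12 = 19 → [7, 6, 11, 12, 19, 5, 5]
k=5: lst[5] = 5+19 = 24 → [7, 6, 11, 12, 19, 24, 5]
k=6: lst[6] = 5+24 = 29 → [7, 6, 11, 12, 19, 24, 29]

[7, 6, 11, 12, 19, 24, 29]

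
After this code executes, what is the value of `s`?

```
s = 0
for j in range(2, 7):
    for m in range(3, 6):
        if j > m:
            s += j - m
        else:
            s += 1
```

j=2,m=3: not 2>3, s = 0+1 = 1
j=2,m=4: not 2>4, s = 1+1 = 2
j=2,m=5: not 2>5, s = 2+1 = 3
j=3,m=3: not 3>3, s = 3+1 = 4
j=3,m=4: not 3>4, s = 4+1 = 5
j=3,m=5: not 3>5, s = 5+1 = 6
j=4,m=3: 4>3, s = 6+1 = 7
j=4,m=4: not 4>4, s = 7+1 = 8
j=4,m=5: not 4>5, s = 8+1 = 9
j=5,m=3: 5>3, s = 9+2 = 11
j=5,m=4: 5>4, s = 11+1 = 12
j=5,m=5: not 5>5, s = 12+1 = 13
j=6,m=3: 6>3, s = 13+3 = 16
j=6,m=4: 6>4, s = 16+2 = 18
j=6,m=5: 6>5, s = 18+1 = 19

19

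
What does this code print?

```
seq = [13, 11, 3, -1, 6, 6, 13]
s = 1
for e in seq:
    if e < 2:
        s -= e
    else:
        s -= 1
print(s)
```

e=13: not <2, s = 1-1 = 0
e=11: not <2, s = 0-1 = -1
e=3: not <2, s = (-1)-1 = -2
e=-1: <2, s = (-2)-(-1) = -1
e=6: not <2, s = (-1)-1 = -2
e=6: not <2, s = (-2)-1 = -3
e=13: not <2, s = (-3)-1 = -4

-4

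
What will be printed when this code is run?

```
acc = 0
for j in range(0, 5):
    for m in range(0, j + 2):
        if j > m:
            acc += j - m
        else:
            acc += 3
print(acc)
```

j=0,m=0: not 0>0, acc = 0+3 = 3
j=0,m=1: not 0>1, acc = 3+3 = 6
j=1,m=0: 1>0, acc = 6+1 = 7
j=1,m=1: not 1>1, acc = 7+3 = 10
j=1,m=2: not 1>2, acc = 10+3 = 13
j=2,m=0: 2>0, acc = 13+2 = 15
j=2,m=1: 2>1, acc = 15+1 = 16
j=2,m=2: not 2>2, acc = 16+3 = 19
j=2,m=3: not 2>3, acc = 19+3 = 22
j=3,m=0: 3>0, acc = 22+3 = 25
j=3,m=1: 3>1, acc = 25+2 = 27
j=3,m=2: 3>2, acc = 27+1 = 28
j=3,m=3: not 3>3, acc = 28+3 = 31
j=3,m=4: not 3>4, acc = 31+3 = 34
j=4,m=0: 4>0, acc = 34+4 = 38
j=4,m=1: 4>1, acc = 38+3 = 41
j=4,m=2: 4>2, acc = 41+2 = 43
j=4,m=3: 4>3, acc = 43+1 = 44
j=4,m=4: not 4>4, acc = 44+3 = 47
j=4,m=5: not 4>5, acc = 47+3 = 50

50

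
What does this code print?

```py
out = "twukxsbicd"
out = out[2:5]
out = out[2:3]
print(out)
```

x

slice [2:5] → 'ukx'
slice [2:3] → 'x'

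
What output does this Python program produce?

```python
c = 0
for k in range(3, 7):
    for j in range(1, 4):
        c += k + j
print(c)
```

k=3,j=1: c = 0+4 = 4
k=3,j=2: c = 4+5 = 9
k=3,j=3: c = 9+6 = 15
k=4,j=1: c = 15+5 = 20
k=4,j=2: c = 20+6 = 26
k=4,j=3: c = 26+7 = 33
k=5,j=1: c = 33+6 = 39
k=5,j=2: c = 39+7 = 46
k=5,j=3: c = 46+8 = 54
k=6,j=1: c = 54+7 = 61
k=6,j=2: c = 61+8 = 69
k=6,j=3: c = 69+9 = 78

78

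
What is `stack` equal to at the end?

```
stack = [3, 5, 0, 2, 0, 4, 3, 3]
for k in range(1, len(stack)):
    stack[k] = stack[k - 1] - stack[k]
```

[3, -2, -2, -4, -4, -8, -11, -14]

k=1: stack[1] = 3-5 = -2 → [3, -2, 0, 2, 0, 4, 3, 3]
k=2: stack[2] = (-2)-0 = -2 → [3, -2, -2, 2, 0, 4, 3, 3]
k=3: stack[3] = (-2)-2 = -4 → [3, -2, -2, -4, 0, 4, 3, 3]
k=4: stack[4] = (-4)-0 = -4 → [3, -2, -2, -4, -4, 4, 3, 3]
k=5: stack[5] = (-4)-4 = -8 → [3, -2, -2, -4, -4, -8, 3, 3]
k=6: stack[6] = (-8)-3 = -11 → [3, -2, -2, -4, -4, -8, -11, 3]
k=7: stack[7] = (-11)-3 = -14 → [3, -2, -2, -4, -4, -8, -11, -14]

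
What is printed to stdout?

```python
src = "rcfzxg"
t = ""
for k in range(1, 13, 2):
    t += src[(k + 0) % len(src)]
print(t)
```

czgczg

k=1: add src[1]='c' → 'c'
k=3: add src[3]='z' → 'cz'
k=5: add src[5]='g' → 'czg'
k=7: add src[1]='c' → 'czgc'
k=9: add src[3]='z' → 'czgcz'
k=11: add src[5]='g' → 'czgczg'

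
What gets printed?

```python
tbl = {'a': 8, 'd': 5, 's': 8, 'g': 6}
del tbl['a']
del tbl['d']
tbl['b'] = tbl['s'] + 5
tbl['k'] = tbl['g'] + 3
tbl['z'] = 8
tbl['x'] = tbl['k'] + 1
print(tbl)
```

del 'a' → {'d': 5, 's': 8, 'g': 6}
del 'd' → {'s': 8, 'g': 6}
tbl['b'] = tbl['s']+5 = 13 → {'s': 8, 'g': 6, 'b': 13}
tbl['k'] = tbl['g']+3 = 9 → {'s': 8, 'g': 6, 'b': 13, 'k': 9}
tbl['z'] = 8 → {'s': 8, 'g': 6, 'b': 13, 'k': 9, 'z': 8}
tbl['x'] = tbl['k']+1 = 10 → {'s': 8, 'g': 6, 'b': 13, 'k': 9, 'z': 8, 'x': 10}

{'s': 8, 'g': 6, 'b': 13, 'k': 9, 'z': 8, 'x': 10}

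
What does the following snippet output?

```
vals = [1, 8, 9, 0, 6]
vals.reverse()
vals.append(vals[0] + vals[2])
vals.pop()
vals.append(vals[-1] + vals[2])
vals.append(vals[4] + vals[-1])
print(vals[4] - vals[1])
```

1

reverse → [6, 0, 9, 8, 1]
append vals[0]+vals[2] = 6+9 = 15 → [6, 0, 9, 8, 1, 15]
pop() removes 15 → [6, 0, 9, 8, 1]
append vals[-1]+vals[2] = 1+9 = 10 → [6, 0, 9, 8, 1, 10]
append vals[4]+vals[-1] = 1+10 = 11 → [6, 0, 9, 8, 1, 10, 11]
vals[4]-vals[1] = 1-0 = 1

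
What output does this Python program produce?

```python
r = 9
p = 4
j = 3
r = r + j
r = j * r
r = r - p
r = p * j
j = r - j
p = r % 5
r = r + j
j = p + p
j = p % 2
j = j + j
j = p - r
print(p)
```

r = 9+3 = 12
r = 3*12 = 36
r = 36-4 = 32
r = 4*3 = 12
j = 12-3 = 9
p = 12%5 = 2
r = 12+9 = 21
j = 2+2 = 4
j = 2%2 = 0
j = 0+0 = 0
j = 2-21 = -19

2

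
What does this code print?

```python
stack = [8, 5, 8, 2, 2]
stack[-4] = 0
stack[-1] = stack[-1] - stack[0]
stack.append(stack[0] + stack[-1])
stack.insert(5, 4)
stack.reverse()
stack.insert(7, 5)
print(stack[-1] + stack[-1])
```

stack[-4] = 0 → [8, 0, 8, 2, 2]
stack[-1] = stack[-1]-stack[0] = 2-8 = -6 → [8, 0, 8, 2, -6]
append stack[0]+stack[-1] = 8+(-6) = 2 → [8, 0, 8, 2, -6, 2]
insert 4 at 5 → [8, 0, 8, 2, -6, 4, 2]
reverse → [2, 4, -6, 2, 8, 0, 8]
insert 5 at 7 → [2, 4, -6, 2, 8, 0, 8, 5]
stack[-1]+stack[-1] = 5+5 = 10

10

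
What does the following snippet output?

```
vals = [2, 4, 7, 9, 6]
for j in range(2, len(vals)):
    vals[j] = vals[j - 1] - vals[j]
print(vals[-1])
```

j=2: vals[2] = 4-7 = -3 → [2, 4, -3, 9, 6]
j=3: vals[3] = (-3)-9 = -12 → [2, 4, -3, -12, 6]
j=4: vals[4] = (-12)-6 = -18 → [2, 4, -3, -12, -18]

-18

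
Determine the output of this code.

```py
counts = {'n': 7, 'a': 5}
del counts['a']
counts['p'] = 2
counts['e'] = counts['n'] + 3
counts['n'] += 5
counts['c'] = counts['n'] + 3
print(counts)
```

del 'a' → {'n': 7}
counts['p'] = 2 → {'n': 7, 'p': 2}
counts['e'] = counts['n']+3 = 10 → {'n': 7, 'p': 2, 'e': 10}
counts['n'] = 7+5 = 12 → {'n': 12, 'p': 2, 'e': 10}
counts['c'] = counts['n']+3 = 15 → {'n': 12, 'p': 2, 'e': 10, 'c': 15}

{'n': 12, 'p': 2, 'e': 10, 'c': 15}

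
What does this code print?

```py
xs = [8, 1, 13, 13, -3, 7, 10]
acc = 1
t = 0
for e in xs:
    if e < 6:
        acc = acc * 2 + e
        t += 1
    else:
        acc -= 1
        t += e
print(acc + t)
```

e=8: not <6, acc = 1-1 = 0; t=8
e=1: <6, acc = 0*2+1 = 1; t=9
e=13: not <6, acc = 1-1 = 0; t=22
e=13: not <6, acc = 0-1 = -1; t=35
e=-3: <6, acc = (-1)*2+(-3) = -5; t=36
e=7: not <6, acc = (-5)-1 = -6; t=43
e=10: not <6, acc = (-6)-1 = -7; t=53
acc+t = (-7)+53 = 46

46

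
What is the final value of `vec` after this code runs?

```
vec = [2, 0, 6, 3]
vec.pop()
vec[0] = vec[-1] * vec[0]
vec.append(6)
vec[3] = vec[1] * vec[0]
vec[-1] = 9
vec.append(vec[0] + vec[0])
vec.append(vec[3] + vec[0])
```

[12, 0, 6, 9, 24, 21]

pop() removes 3 → [2, 0, 6]
vec[0] = vec[-1]*vec[0] = 6*2 = 12 → [12, 0, 6]
append 6 → [12, 0, 6, 6]
vec[3] = vec[1]*vec[0] = 0*12 = 0 → [12, 0, 6, 0]
vec[-1] = 9 → [12, 0, 6, 9]
append vec[0]+vec[0] = 12+12 = 24 → [12, 0, 6, 9, 24]
append vec[3]+vec[0] = 9+12 = 21 → [12, 0, 6, 9, 24, 21]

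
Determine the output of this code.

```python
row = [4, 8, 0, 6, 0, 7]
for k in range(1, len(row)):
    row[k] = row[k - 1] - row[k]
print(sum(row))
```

-41

k=1: row[1] = 4-8 = -4 → [4, -4, 0, 6, 0, 7]
k=2: row[2] = (-4)-0 = -4 → [4, -4, -4, 6, 0, 7]
k=3: row[3] = (-4)-6 = -10 → [4, -4, -4, -10, 0, 7]
k=4: row[4] = (-10)-0 = -10 → [4, -4, -4, -10, -10, 7]
k=5: row[5] = (-10)-7 = -17 → [4, -4, -4, -10, -10, -17]
sum = -41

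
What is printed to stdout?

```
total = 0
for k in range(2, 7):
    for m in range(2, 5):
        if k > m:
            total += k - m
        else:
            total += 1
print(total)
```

25

k=2,m=2: not 2>2, total = 0+1 = 1
k=2,m=3: not 2>3, total = 1+1 = 2
k=2,m=4: not 2>4, total = 2+1 = 3
k=3,m=2: 3>2, total = 3+1 = 4
k=3,m=3: not 3>3, total = 4+1 = 5
k=3,m=4: not 3>4, total = 5+1 = 6
k=4,m=2: 4>2, total = 6+2 = 8
k=4,m=3: 4>3, total = 8+1 = 9
k=4,m=4: not 4>4, total = 9+1 = 10
k=5,m=2: 5>2, total = 10+3 = 13
k=5,m=3: 5>3, total = 13+2 = 15
k=5,m=4: 5>4, total = 15+1 = 16
k=6,m=2: 6>2, total = 16+4 = 20
k=6,m=3: 6>3, total = 20+3 = 23
k=6,m=4: 6>4, total = 23+2 = 25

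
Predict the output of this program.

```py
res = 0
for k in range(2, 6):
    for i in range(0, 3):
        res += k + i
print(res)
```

k=2,i=0: res = 0+2 = 2
k=2,i=1: res = 2+3 = 5
k=2,i=2: res = 5+4 = 9
k=3,i=0: res = 9+3 = 12
k=3,i=1: res = 12+4 = 16
k=3,i=2: res = 16+5 = 21
k=4,i=0: res = 21+4 = 25
k=4,i=1: res = 25+5 = 30
k=4,i=2: res = 30+6 = 36
k=5,i=0: res = 36+5 = 41
k=5,i=1: res = 41+6 = 47
k=5,i=2: res = 47+7 = 54

54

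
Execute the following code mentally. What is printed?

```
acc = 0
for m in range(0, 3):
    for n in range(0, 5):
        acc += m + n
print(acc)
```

45

m=0,n=0: acc = 0+0 = 0
m=0,n=1: acc = 0+1 = 1
m=0,n=2: acc = 1+2 = 3
m=0,n=3: acc = 3+3 = 6
m=0,n=4: acc = 6+4 = 10
m=1,n=0: acc = 10+1 = 11
m=1,n=1: acc = 11+2 = 13
m=1,n=2: acc = 13+3 = 16
m=1,n=3: acc = 16+4 = 20
m=1,n=4: acc = 20+5 = 25
m=2,n=0: acc = 25+2 = 27
m=2,n=1: acc = 27+3 = 30
m=2,n=2: acc = 30+4 = 34
m=2,n=3: acc = 34+5 = 39
m=2,n=4: acc = 39+6 = 45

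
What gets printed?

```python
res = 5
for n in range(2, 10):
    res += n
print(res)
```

49

n=2: res = 5+2 = 7
n=3: res = 7+3 = 10
n=4: res = 10+4 = 14
n=5: res = 14+5 = 19
n=6: res = 19+6 = 25
n=7: res = 25+7 = 32
n=8: res = 32+8 = 40
n=9: res = 40+9 = 49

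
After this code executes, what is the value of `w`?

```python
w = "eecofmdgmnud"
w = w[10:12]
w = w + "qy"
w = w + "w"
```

slice [10:12] → 'ud'
+ 'qy' → 'udqy'
+ 'w' → 'udqyw'

'udqyw'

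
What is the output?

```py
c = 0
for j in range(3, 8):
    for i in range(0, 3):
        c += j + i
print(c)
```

j=3,i=0: c = 0+3 = 3
j=3,i=1: c = 3+4 = 7
j=3,i=2: c = 7+5 = 12
j=4,i=0: c = 12+4 = 16
j=4,i=1: c = 16+5 = 21
j=4,i=2: c = 21+6 = 27
j=5,i=0: c = 27+5 = 32
j=5,i=1: c = 32+6 = 38
j=5,i=2: c = 38+7 = 45
j=6,i=0: c = 45+6 = 51
j=6,i=1: c = 51+7 = 58
j=6,i=2: c = 58+8 = 66
j=7,i=0: c = 66+7 = 73
j=7,i=1: c = 73+8 = 81
j=7,i=2: c = 81+9 = 90

90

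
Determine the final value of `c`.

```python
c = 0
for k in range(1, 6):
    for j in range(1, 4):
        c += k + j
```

75

k=1,j=1: c = 0+2 = 2
k=1,j=2: c = 2+3 = 5
k=1,j=3: c = 5+4 = 9
k=2,j=1: c = 9+3 = 12
k=2,j=2: c = 12+4 = 16
k=2,j=3: c = 16+5 = 21
k=3,j=1: c = 21+4 = 25
k=3,j=2: c = 25+5 = 30
k=3,j=3: c = 30+6 = 36
k=4,j=1: c = 36+5 = 41
k=4,j=2: c = 41+6 = 47
k=4,j=3: c = 47+7 = 54
k=5,j=1: c = 54+6 = 60
k=5,j=2: c = 60+7 = 67
k=5,j=3: c = 67+8 = 75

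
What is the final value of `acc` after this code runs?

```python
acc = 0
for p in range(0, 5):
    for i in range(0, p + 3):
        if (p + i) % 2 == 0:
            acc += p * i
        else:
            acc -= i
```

p=0,i=0: even sum, acc = 0+0 = 0
p=0,i=1: odd sum, acc = 0-1 = -1
p=0,i=2: even sum, acc = (-1)+0 = -1
p=1,i=0: odd sum, acc = (-1)-0 = -1
p=1,i=1: even sum, acc = (-1)+1 = 0
p=1,i=2: odd sum, acc = 0-2 = -2
p=1,i=3: even sum, acc = (-2)+3 = 1
p=2,i=0: even sum, acc = 1+0 = 1
p=2,i=1: odd sum, acc = 1-1 = 0
p=2,i=2: even sum, acc = 0+4 = 4
p=2,i=3: odd sum, acc = 4-3 = 1
p=2,i=4: even sum, acc = 1+8 = 9
p=3,i=0: odd sum, acc = 9-0 = 9
p=3,i=1: even sum, acc = 9+3 = 12
p=3,i=2: odd sum, acc = 12-2 = 10
p=3,i=3: even sum, acc = 10+9 = 19
p=3,i=4: odd sum, acc = 19-4 = 15
p=3,i=5: even sum, acc = 15+15 = 30
p=4,i=0: even sum, acc = 30+0 = 30
p=4,i=1: odd sum, acc = 30-1 = 29
p=4,i=2: even sum, acc = 29+8 = 37
p=4,i=3: odd sum, acc = 37-3 = 34
p=4,i=4: even sum, acc = 34+16 = 50
p=4,i=5: odd sum, acc = 50-5 = 45
p=4,i=6: even sum, acc = 45+24 = 69

69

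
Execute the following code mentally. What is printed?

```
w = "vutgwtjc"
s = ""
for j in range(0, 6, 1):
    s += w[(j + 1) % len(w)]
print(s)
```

utgwtj

j=0: add w[1]='u' → 'u'
j=1: add w[2]='t' → 'ut'
j=2: add w[3]='g' → 'utg'
j=3: add w[4]='w' → 'utgw'
j=4: add w[5]='t' → 'utgwt'
j=5: add w[6]='j' → 'utgwtj'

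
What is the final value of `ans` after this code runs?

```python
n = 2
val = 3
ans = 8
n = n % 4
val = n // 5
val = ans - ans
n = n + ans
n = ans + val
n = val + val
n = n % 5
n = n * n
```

n = 2%4 = 2
val = 2//5 = 0
val = 8-8 = 0
n = 2+8 = 10
n = 8+0 = 8
n = 0+0 = 0
n = 0%5 = 0
n = 0*0 = 0

8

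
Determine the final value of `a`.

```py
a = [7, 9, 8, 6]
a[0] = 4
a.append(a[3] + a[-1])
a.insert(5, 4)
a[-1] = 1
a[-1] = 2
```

[4, 9, 8, 6, 12, 2]

a[0] = 4 → [4, 9, 8, 6]
append a[3]+a[-1] = 6+6 = 12 → [4, 9, 8, 6, 12]
insert 4 at 5 → [4, 9, 8, 6, 12, 4]
a[-1] = 1 → [4, 9, 8, 6, 12, 1]
a[-1] = 2 → [4, 9, 8, 6, 12, 2]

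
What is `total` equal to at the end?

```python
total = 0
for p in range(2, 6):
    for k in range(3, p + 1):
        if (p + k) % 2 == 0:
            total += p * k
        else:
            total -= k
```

p=3,k=3: even sum, total = 0+9 = 9
p=4,k=3: odd sum, total = 9-3 = 6
p=4,k=4: even sum, total = 6+16 = 22
p=5,k=3: even sum, total = 22+15 = 37
p=5,k=4: odd sum, total = 37-4 = 33
p=5,k=5: even sum, total = 33+25 = 58

58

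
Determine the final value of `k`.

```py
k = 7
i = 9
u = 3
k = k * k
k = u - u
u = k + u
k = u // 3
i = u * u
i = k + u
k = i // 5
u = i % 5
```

0

k = 7*7 = 49
k = 3-3 = 0
u = 0+3 = 3
k = 3//3 = 1
i = 3*3 = 9
i = 1+3 = 4
k = 4//5 = 0
u = 4%5 = 4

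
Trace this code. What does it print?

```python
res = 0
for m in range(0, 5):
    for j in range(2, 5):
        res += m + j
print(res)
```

75

m=0,j=2: res = 0+2 = 2
m=0,j=3: res = 2+3 = 5
m=0,j=4: res = 5+4 = 9
m=1,j=2: res = 9+3 = 12
m=1,j=3: res = 12+4 = 16
m=1,j=4: res = 16+5 = 21
m=2,j=2: res = 21+4 = 25
m=2,j=3: res = 25+5 = 30
m=2,j=4: res = 30+6 = 36
m=3,j=2: res = 36+5 = 41
m=3,j=3: res = 41+6 = 47
m=3,j=4: res = 47+7 = 54
m=4,j=2: res = 54+6 = 60
m=4,j=3: res = 60+7 = 67
m=4,j=4: res = 67+8 = 75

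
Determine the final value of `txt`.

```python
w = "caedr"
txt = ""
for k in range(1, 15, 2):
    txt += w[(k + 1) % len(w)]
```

k=1: add w[2]='e' → 'e'
k=3: add w[4]='r' → 'er'
k=5: add w[1]='a' → 'era'
k=7: add w[3]='d' → 'erad'
k=9: add w[0]='c' → 'eradc'
k=11: add w[2]='e' → 'eradce'
k=13: add w[4]='r' → 'eradcer'

'eradcer'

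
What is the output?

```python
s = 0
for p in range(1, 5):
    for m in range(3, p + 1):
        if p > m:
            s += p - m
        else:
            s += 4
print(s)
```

9

p=3,m=3: not 3>3, s = 0+4 = 4
p=4,m=3: 4>3, s = 4+1 = 5
p=4,m=4: not 4>4, s = 5+4 = 9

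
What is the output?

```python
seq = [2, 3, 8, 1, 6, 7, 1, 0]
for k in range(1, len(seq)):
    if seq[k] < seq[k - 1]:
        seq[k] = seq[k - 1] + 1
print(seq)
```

[2, 3, 8, 9, 10, 11, 12, 13]

k=1: 3>=2, unchanged → [2, 3, 8, 1, 6, 7, 1, 0]
k=2: 8>=3, unchanged → [2, 3, 8, 1, 6, 7, 1, 0]
k=3: 1<8, seq[3] = 8+1 = 9 → [2, 3, 8, 9, 6, 7, 1, 0]
k=4: 6<9, seq[4] = 9+1 = 10 → [2, 3, 8, 9, 10, 7, 1, 0]
k=5: 7<10, seq[5] = 10+1 = 11 → [2, 3, 8, 9, 10, 11, 1, 0]
k=6: 1<11, seq[6] = 11+1 = 12 → [2, 3, 8, 9, 10, 11, 12, 0]
k=7: 0<12, seq[7] = 12+1 = 13 → [2, 3, 8, 9, 10, 11, 12, 13]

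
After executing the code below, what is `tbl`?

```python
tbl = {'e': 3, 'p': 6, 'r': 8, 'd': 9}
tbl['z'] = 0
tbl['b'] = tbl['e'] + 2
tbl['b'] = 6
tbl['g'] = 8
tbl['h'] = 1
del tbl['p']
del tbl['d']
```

tbl['z'] = 0 → {'e': 3, 'p': 6, 'r': 8, 'd': 9, 'z': 0}
tbl['b'] = tbl['e']+2 = 5 → {'e': 3, 'p': 6, 'r': 8, 'd': 9, 'z': 0, 'b': 5}
tbl['b'] = 6 → {'e': 3, 'p': 6, 'r': 8, 'd': 9, 'z': 0, 'b': 6}
tbl['g'] = 8 → {'e': 3, 'p': 6, 'r': 8, 'd': 9, 'z': 0, 'b': 6, 'g': 8}
tbl['h'] = 1 → {'e': 3, 'p': 6, 'r': 8, 'd': 9, 'z': 0, 'b': 6, 'g': 8, 'h': 1}
del 'p' → {'e': 3, 'r': 8, 'd': 9, 'z': 0, 'b': 6, 'g': 8, 'h': 1}
del 'd' → {'e': 3, 'r': 8, 'z': 0, 'b': 6, 'g': 8, 'h': 1}

{'e': 3, 'r': 8, 'z': 0, 'b': 6, 'g': 8, 'h': 1}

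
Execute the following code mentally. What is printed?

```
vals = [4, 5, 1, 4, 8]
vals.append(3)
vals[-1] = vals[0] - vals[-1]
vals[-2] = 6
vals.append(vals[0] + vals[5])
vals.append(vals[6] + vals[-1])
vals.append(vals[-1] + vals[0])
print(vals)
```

append 3 → [4, 5, 1, 4, 8, 3]
vals[-1] = vals[0]-vals[-1] = 4-3 = 1 → [4, 5, 1, 4, 8, 1]
vals[-2] = 6 → [4, 5, 1, 4, 6, 1]
append vals[0]+vals[5] = 4+1 = 5 → [4, 5, 1, 4, 6, 1, 5]
append vals[6]+vals[-1] = 5+5 = 10 → [4, 5, 1, 4, 6, 1, 5, 10]
append vals[-1]+vals[0] = 10+4 = 14 → [4, 5, 1, 4, 6, 1, 5, 10, 14]

[4, 5, 1, 4, 6, 1, 5, 10, 14]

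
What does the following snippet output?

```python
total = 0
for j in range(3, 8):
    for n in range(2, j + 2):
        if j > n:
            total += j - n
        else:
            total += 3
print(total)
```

65

j=3,n=2: 3>2, total = 0+1 = 1
j=3,n=3: not 3>3, total = 1+3 = 4
j=3,n=4: not 3>4, total = 4+3 = 7
j=4,n=2: 4>2, total = 7+2 = 9
j=4,n=3: 4>3, total = 9+1 = 10
j=4,n=4: not 4>4, total = 10+3 = 13
j=4,n=5: not 4>5, total = 13+3 = 16
j=5,n=2: 5>2, total = 16+3 = 19
j=5,n=3: 5>3, total = 19+2 = 21
j=5,n=4: 5>4, total = 21+1 = 22
j=5,n=5: not 5>5, total = 22+3 = 25
j=5,n=6: not 5>6, total = 25+3 = 28
j=6,n=2: 6>2, total = 28+4 = 32
j=6,n=3: 6>3, total = 32+3 = 35
j=6,n=4: 6>4, total = 35+2 = 37
j=6,n=5: 6>5, total = 37+1 = 38
j=6,n=6: not 6>6, total = 38+3 = 41
j=6,n=7: not 6>7, total = 41+3 = 44
j=7,n=2: 7>2, total = 44+5 = 49
j=7,n=3: 7>3, total = 49+4 = 53
j=7,n=4: 7>4, total = 53+3 = 56
j=7,n=5: 7>5, total = 56+2 = 58
j=7,n=6: 7>6, total = 58+1 = 59
j=7,n=7: not 7>7, total = 59+3 = 62
j=7,n=8: not 7>8, total = 62+3 = 65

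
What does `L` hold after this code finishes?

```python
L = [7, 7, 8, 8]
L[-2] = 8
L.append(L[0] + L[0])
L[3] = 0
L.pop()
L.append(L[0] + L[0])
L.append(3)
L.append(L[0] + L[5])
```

L[-2] = 8 → [7, 7, 8, 8]
append L[0]+L[0] = 7+7 = 14 → [7, 7, 8, 8, 14]
L[3] = 0 → [7, 7, 8, 0, 14]
pop() removes 14 → [7, 7, 8, 0]
append L[0]+L[0] = 7+7 = 14 → [7, 7, 8, 0, 14]
append 3 → [7, 7, 8, 0, 14, 3]
append L[0]+L[5] = 7+3 = 10 → [7, 7, 8, 0, 14, 3, 10]

[7, 7, 8, 0, 14, 3, 10]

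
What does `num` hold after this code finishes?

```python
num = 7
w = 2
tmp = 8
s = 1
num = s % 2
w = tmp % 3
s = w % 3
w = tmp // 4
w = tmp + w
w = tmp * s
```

num = 1%2 = 1
w = 8%3 = 2
s = 2%3 = 2
w = 8//4 = 2
w = 8+2 = 10
w = 8*2 = 16

1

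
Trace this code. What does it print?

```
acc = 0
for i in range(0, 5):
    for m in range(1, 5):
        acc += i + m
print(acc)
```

i=0,m=1: acc = 0+1 = 1
i=0,m=2: acc = 1+2 = 3
i=0,m=3: acc = 3+3 = 6
i=0,m=4: acc = 6+4 = 10
i=1,m=1: acc = 10+2 = 12
i=1,m=2: acc = 12+3 = 15
i=1,m=3: acc = 15+4 = 19
i=1,m=4: acc = 19+5 = 24
i=2,m=1: acc = 24+3 = 27
i=2,m=2: acc = 27+4 = 31
i=2,m=3: acc = 31+5 = 36
i=2,m=4: acc = 36+6 = 42
i=3,m=1: acc = 42+4 = 46
i=3,m=2: acc = 46+5 = 51
i=3,m=3: acc = 51+6 = 57
i=3,m=4: acc = 57+7 = 64
i=4,m=1: acc = 64+5 = 69
i=4,m=2: acc = 69+6 = 75
i=4,m=3: acc = 75+7 = 82
i=4,m=4: acc = 82+8 = 90

90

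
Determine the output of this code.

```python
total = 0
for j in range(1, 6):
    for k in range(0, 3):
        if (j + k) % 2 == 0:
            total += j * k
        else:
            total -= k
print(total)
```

j=1,k=0: odd sum, total = 0-0 = 0
j=1,k=1: even sum, total = 0+1 = 1
j=1,k=2: odd sum, total = 1-2 = -1
j=2,k=0: even sum, total = (-1)+0 = -1
j=2,k=1: odd sum, total = (-1)-1 = -2
j=2,k=2: even sum, total = (-2)+4 = 2
j=3,k=0: odd sum, total = 2-0 = 2
j=3,k=1: even sum, total = 2+3 = 5
j=3,k=2: odd sum, total = 5-2 = 3
j=4,k=0: even sum, total = 3+0 = 3
j=4,k=1: odd sum, total = 3-1 = 2
j=4,k=2: even sum, total = 2+8 = 10
j=5,k=0: odd sum, total = 10-0 = 10
j=5,k=1: even sum, total = 10+5 = 15
j=5,k=2: odd sum, total = 15-2 = 13

13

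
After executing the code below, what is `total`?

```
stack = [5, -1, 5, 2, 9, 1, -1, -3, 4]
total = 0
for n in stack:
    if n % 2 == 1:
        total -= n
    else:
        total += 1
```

-13

n=5: odd, total = 0-5 = -5
n=-1: odd, total = (-5)-(-1) = -4
n=5: odd, total = (-4)-5 = -9
n=2: not odd, total = (-9)+1 = -8
n=9: odd, total = (-8)-9 = -17
n=1: odd, total = (-17)-1 = -18
n=-1: odd, total = (-18)-(-1) = -17
n=-3: odd, total = (-17)-(-3) = -14
n=4: not odd, total = (-14)+1 = -13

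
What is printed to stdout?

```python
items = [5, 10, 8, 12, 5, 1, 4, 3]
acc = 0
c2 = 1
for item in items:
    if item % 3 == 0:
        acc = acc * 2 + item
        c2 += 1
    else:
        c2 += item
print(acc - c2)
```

-9

item=5: not %3==0; c2=6
item=10: not %3==0; c2=16
item=8: not %3==0; c2=24
item=12: %3==0, acc = 0*2+12 = 12; c2=25
item=5: not %3==0; c2=30
item=1: not %3==0; c2=31
item=4: not %3==0; c2=35
item=3: %3==0, acc = 12*2+3 = 27; c2=36
acc-c2 = 27-36 = -9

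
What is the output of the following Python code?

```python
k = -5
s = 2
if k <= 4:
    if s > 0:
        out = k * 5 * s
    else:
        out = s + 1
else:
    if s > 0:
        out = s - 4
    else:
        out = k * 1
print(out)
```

k=-5, s=2
k <= 4 is True; s > 0 is True
→ out = k * 5 * s = -50

-50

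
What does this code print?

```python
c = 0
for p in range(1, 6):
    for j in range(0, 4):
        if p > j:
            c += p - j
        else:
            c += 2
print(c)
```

46

p=1,j=0: 1>0, c = 0+1 = 1
p=1,j=1: not 1>1, c = 1+2 = 3
p=1,j=2: not 1>2, c = 3+2 = 5
p=1,j=3: not 1>3, c = 5+2 = 7
p=2,j=0: 2>0, c = 7+2 = 9
p=2,j=1: 2>1, c = 9+1 = 10
p=2,j=2: not 2>2, c = 10+2 = 12
p=2,j=3: not 2>3, c = 12+2 = 14
p=3,j=0: 3>0, c = 14+3 = 17
p=3,j=1: 3>1, c = 17+2 = 19
p=3,j=2: 3>2, c = 19+1 = 20
p=3,j=3: not 3>3, c = 20+2 = 22
p=4,j=0: 4>0, c = 22+4 = 26
p=4,j=1: 4>1, c = 26+3 = 29
p=4,j=2: 4>2, c = 29+2 = 31
p=4,j=3: 4>3, c = 31+1 = 32
p=5,j=0: 5>0, c = 32+5 = 37
p=5,j=1: 5>1, c = 37+4 = 41
p=5,j=2: 5>2, c = 41+3 = 44
p=5,j=3: 5>3, c = 44+2 = 46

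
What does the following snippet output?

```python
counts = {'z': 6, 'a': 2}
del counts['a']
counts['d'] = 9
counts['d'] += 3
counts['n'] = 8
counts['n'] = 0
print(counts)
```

del 'a' → {'z': 6}
counts['d'] = 9 → {'z': 6, 'd': 9}
counts['d'] = 9+3 = 12 → {'z': 6, 'd': 12}
counts['n'] = 8 → {'z': 6, 'd': 12, 'n': 8}
counts['n'] = 0 → {'z': 6, 'd': 12, 'n': 0}

{'z': 6, 'd': 12, 'n': 0}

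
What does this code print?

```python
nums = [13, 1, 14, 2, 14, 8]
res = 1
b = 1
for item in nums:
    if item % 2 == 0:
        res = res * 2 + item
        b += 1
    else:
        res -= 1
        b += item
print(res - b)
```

121

item=13: not even, res = 1-1 = 0; b=14
item=1: not even, res = 0-1 = -1; b=15
item=14: even, res = (-1)*2+14 = 12; b=16
item=2: even, res = 12*2+2 = 26; b=17
item=14: even, res = 26*2+14 = 66; b=18
item=8: even, res = 66*2+8 = 140; b=19
res-b = 140-19 = 121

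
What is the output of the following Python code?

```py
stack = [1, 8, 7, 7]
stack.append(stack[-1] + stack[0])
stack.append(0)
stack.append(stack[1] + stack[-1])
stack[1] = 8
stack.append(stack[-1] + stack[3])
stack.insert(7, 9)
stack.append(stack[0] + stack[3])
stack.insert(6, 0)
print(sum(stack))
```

append stack[-1]+stack[0] = 7+1 = 8 → [1, 8, 7, 7, 8]
append 0 → [1, 8, 7, 7, 8, 0]
append stack[1]+stack[-1] = 8+0 = 8 → [1, 8, 7, 7, 8, 0, 8]
stack[1] = 8 → [1, 8, 7, 7, 8, 0, 8]
append stack[-1]+stack[3] = 8+7 = 15 → [1, 8, 7, 7, 8, 0, 8, 15]
insert 9 at 7 → [1, 8, 7, 7, 8, 0, 8, 9, 15]
append stack[0]+stack[3] = 1+7 = 8 → [1, 8, 7, 7, 8, 0, 8, 9, 15, 8]
insert 0 at 6 → [1, 8, 7, 7, 8, 0, 0, 8, 9, 15, 8]
sum = 71

71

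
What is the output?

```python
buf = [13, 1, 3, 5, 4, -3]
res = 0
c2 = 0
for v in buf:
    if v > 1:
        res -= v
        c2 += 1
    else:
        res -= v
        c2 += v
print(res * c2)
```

v=13: >1, res = 0-13 = -13; c2=1
v=1: not >1, res = (-13)-1 = -14; c2=2
v=3: >1, res = (-14)-3 = -17; c2=3
v=5: >1, res = (-17)-5 = -22; c2=4
v=4: >1, res = (-22)-4 = -26; c2=5
v=-3: not >1, res = (-26)-(-3) = -23; c2=2
res*c2 = (-23)*2 = -46

-46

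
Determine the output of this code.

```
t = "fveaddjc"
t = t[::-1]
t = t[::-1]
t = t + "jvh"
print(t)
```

fveaddjcjvh

reverse → 'cjddaevf'
reverse → 'fveaddjc'
+ 'jvh' → 'fveaddjcjvh'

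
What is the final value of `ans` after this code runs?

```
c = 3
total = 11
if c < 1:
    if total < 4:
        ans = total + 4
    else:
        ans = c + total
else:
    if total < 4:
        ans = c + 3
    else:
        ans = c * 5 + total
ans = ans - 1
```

25

c=3, total=11
c < 1 is False; total < 4 is False
→ ans = c * 5 + total = 26
ans = 26-1 = 25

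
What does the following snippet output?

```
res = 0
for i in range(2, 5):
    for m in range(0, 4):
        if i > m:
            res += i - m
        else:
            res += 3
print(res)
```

i=2,m=0: 2>0, res = 0+2 = 2
i=2,m=1: 2>1, res = 2+1 = 3
i=2,m=2: not 2>2, res = 3+3 = 6
i=2,m=3: not 2>3, res = 6+3 = 9
i=3,m=0: 3>0, res = 9+3 = 12
i=3,m=1: 3>1, res = 12+2 = 14
i=3,m=2: 3>2, res = 14+1 = 15
i=3,m=3: not 3>3, res = 15+3 = 18
i=4,m=0: 4>0, res = 18+4 = 22
i=4,m=1: 4>1, res = 22+3 = 25
i=4,m=2: 4>2, res = 25+2 = 27
i=4,m=3: 4>3, res = 27+1 = 28

28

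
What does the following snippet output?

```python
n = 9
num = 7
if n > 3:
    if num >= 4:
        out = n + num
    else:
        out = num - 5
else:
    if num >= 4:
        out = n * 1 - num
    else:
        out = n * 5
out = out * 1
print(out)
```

n=9, num=7
n > 3 is True; num >= 4 is True
→ out = n + num = 16
out = 16*1 = 16

16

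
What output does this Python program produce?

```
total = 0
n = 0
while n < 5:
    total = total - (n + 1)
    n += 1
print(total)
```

-15

n=0: total = 0-1 = -1
n=1: total = (-1)-2 = -3
n=2: total = (-3)-3 = -6
n=3: total = (-6)-4 = -10
n=4: total = (-10)-5 = -15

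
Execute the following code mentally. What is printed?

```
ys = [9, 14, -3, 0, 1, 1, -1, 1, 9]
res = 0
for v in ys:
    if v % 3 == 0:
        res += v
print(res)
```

15

v=9: %3==0, res = 0+9 = 9
v=14: not %3==0
v=-3: %3==0, res = 9+(-3) = 6
v=0: %3==0, res = 6+0 = 6
v=1: not %3==0
v=1: not %3==0
v=-1: not %3==0
v=1: not %3==0
v=9: %3==0, res = 6+9 = 15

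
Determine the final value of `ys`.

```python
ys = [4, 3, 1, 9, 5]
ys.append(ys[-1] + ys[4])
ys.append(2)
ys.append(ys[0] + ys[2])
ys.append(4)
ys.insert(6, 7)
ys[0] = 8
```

[8, 3, 1, 9, 5, 10, 7, 2, 5, 4]

append ys[-1]+ys[4] = 5+5 = 10 → [4, 3, 1, 9, 5, 10]
append 2 → [4, 3, 1, 9, 5, 10, 2]
append ys[0]+ys[2] = 4+1 = 5 → [4, 3, 1, 9, 5, 10, 2, 5]
append 4 → [4, 3, 1, 9, 5, 10, 2, 5, 4]
insert 7 at 6 → [4, 3, 1, 9, 5, 10, 7, 2, 5, 4]
ys[0] = 8 → [8, 3, 1, 9, 5, 10, 7, 2, 5, 4]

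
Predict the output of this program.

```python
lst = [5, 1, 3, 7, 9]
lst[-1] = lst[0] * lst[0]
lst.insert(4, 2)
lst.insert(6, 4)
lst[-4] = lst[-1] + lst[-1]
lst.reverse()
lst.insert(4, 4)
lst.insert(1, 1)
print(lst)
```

lst[-1] = lst[0]*lst[0] = 5*5 = 25 → [5, 1, 3, 7, 25]
insert 2 at 4 → [5, 1, 3, 7, 2, 25]
insert 4 at 6 → [5, 1, 3, 7, 2, 25, 4]
lst[-4] = lst[-1]+lst[-1] = 4+4 = 8 → [5, 1, 3, 8, 2, 25, 4]
reverse → [4, 25, 2, 8, 3, 1, 5]
insert 4 at 4 → [4, 25, 2, 8, 4, 3, 1, 5]
insert 1 at 1 → [4, 1, 25, 2, 8, 4, 3, 1, 5]

[4, 1, 25, 2, 8, 4, 3, 1, 5]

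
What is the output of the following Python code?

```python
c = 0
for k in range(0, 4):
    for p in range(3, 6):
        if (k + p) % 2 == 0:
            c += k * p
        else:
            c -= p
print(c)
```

k=0,p=3: odd sum, c = 0-3 = -3
k=0,p=4: even sum, c = (-3)+0 = -3
k=0,p=5: odd sum, c = (-3)-5 = -8
k=1,p=3: even sum, c = (-8)+3 = -5
k=1,p=4: odd sum, c = (-5)-4 = -9
k=1,p=5: even sum, c = (-9)+5 = -4
k=2,p=3: odd sum, c = (-4)-3 = -7
k=2,p=4: even sum, c = (-7)+8 = 1
k=2,p=5: odd sum, c = 1-5 = -4
k=3,p=3: even sum, c = (-4)+9 = 5
k=3,p=4: odd sum, c = 5-4 = 1
k=3,p=5: even sum, c = 1+15 = 16

16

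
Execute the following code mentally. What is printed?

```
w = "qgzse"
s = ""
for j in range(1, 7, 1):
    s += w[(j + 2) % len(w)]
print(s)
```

seqgzs

j=1: add w[3]='s' → 's'
j=2: add w[4]='e' → 'se'
j=3: add w[0]='q' → 'seq'
j=4: add w[1]='g' → 'seqg'
j=5: add w[2]='z' → 'seqgz'
j=6: add w[3]='s' → 'seqgzs'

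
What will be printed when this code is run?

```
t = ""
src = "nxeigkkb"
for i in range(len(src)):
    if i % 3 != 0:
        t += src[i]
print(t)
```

i=0: skip
i=1: add 'x' → 'x'
i=2: add 'e' → 'xe'
i=3: skip
i=4: add 'g' → 'xeg'
i=5: add 'k' → 'xegk'
i=6: skip
i=7: add 'b' → 'xegkb'

xegkb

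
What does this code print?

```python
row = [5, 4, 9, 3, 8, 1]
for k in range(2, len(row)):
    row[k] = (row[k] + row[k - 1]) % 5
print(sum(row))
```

17

k=2: row[2] = (9+4)%5 = 3 → [5, 4, 3, 3, 8, 1]
k=3: row[3] = (3+3)%5 = 1 → [5, 4, 3, 1, 8, 1]
k=4: row[4] = (8+1)%5 = 4 → [5, 4, 3, 1, 4, 1]
k=5: row[5] = (1+4)%5 = 0 → [5, 4, 3, 1, 4, 0]
sum = 17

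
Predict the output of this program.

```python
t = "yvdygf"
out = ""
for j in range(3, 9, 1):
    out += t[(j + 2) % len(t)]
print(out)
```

j=3: add t[5]='f' → 'f'
j=4: add t[0]='y' → 'fy'
j=5: add t[1]='v' → 'fyv'
j=6: add t[2]='d' → 'fyvd'
j=7: add t[3]='y' → 'fyvdy'
j=8: add t[4]='g' → 'fyvdyg'

fyvdyg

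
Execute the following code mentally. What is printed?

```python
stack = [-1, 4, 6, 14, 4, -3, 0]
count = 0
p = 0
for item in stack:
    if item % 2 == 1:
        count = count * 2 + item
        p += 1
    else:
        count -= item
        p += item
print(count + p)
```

-31

item=-1: odd, count = 0*2+(-1) = -1; p=1
item=4: not odd, count = (-1)-4 = -5; p=5
item=6: not odd, count = (-5)-6 = -11; p=11
item=14: not odd, count = (-11)-14 = -25; p=25
item=4: not odd, count = (-25)-4 = -29; p=29
item=-3: odd, count = (-29)*2+(-3) = -61; p=30
item=0: not odd, count = (-61)-0 = -61; p=30
count+p = (-61)+30 = -31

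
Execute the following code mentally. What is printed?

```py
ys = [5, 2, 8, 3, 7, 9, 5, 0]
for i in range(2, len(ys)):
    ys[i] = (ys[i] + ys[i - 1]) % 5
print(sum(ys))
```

22

i=2: ys[2] = (8+2)%5 = 0 → [5, 2, 0, 3, 7, 9, 5, 0]
i=3: ys[3] = (3+0)%5 = 3 → [5, 2, 0, 3, 7, 9, 5, 0]
i=4: ys[4] = (7+3)%5 = 0 → [5, 2, 0, 3, 0, 9, 5, 0]
i=5: ys[5] = (9+0)%5 = 4 → [5, 2, 0, 3, 0, 4, 5, 0]
i=6: ys[6] = (5+4)%5 = 4 → [5, 2, 0, 3, 0, 4, 4, 0]
i=7: ys[7] = (0+4)%5 = 4 → [5, 2, 0, 3, 0, 4, 4, 4]
sum = 22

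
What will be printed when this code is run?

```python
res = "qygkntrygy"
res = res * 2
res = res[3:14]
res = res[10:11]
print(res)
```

repeat ×2 → 'qygkntrygyqygkntrygy'
slice [3:14] → 'kntrygyqygk'
slice [10:11] → 'k'

k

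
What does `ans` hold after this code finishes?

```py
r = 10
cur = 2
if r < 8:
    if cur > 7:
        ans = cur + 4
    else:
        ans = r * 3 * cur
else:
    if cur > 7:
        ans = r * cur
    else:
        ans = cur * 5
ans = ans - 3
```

7

r=10, cur=2
r < 8 is False; cur > 7 is False
→ ans = cur * 5 = 10
ans = 10-3 = 7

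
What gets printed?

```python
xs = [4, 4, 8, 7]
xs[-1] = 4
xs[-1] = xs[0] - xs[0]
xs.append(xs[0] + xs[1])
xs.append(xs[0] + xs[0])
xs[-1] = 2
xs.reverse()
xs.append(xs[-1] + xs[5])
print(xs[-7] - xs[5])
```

-2

xs[-1] = 4 → [4, 4, 8, 4]
xs[-1] = xs[0]-xs[0] = 4-4 = 0 → [4, 4, 8, 0]
append xs[0]+xs[1] = 4+4 = 8 → [4, 4, 8, 0, 8]
append xs[0]+xs[0] = 4+4 = 8 → [4, 4, 8, 0, 8, 8]
xs[-1] = 2 → [4, 4, 8, 0, 8, 2]
reverse → [2, 8, 0, 8, 4, 4]
append xs[-1]+xs[5] = 4+4 = 8 → [2, 8, 0, 8, 4, 4, 8]
xs[-7]-xs[5] = 2-4 = -2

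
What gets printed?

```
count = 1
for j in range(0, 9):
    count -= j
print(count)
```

-35

j=0: count = 1-0 = 1
j=1: count = 1-1 = 0
j=2: count = 0-2 = -2
j=3: count = (-2)-3 = -5
j=4: count = (-5)-4 = -9
j=5: count = (-9)-5 = -14
j=6: count = (-14)-6 = -20
j=7: count = (-20)-7 = -27
j=8: count = (-27)-8 = -35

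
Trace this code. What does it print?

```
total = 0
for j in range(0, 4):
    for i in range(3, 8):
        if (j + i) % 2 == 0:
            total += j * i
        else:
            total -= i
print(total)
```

30

j=0,i=3: odd sum, total = 0-3 = -3
j=0,i=4: even sum, total = (-3)+0 = -3
j=0,i=5: odd sum, total = (-3)-5 = -8
j=0,i=6: even sum, total = (-8)+0 = -8
j=0,i=7: odd sum, total = (-8)-7 = -15
j=1,i=3: even sum, total = (-15)+3 = -12
j=1,i=4: odd sum, total = (-12)-4 = -16
j=1,i=5: even sum, total = (-16)+5 = -11
j=1,i=6: odd sum, total = (-11)-6 = -17
j=1,i=7: even sum, total = (-17)+7 = -10
j=2,i=3: odd sum, total = (-10)-3 = -13
j=2,i=4: even sum, total = (-13)+8 = -5
j=2,i=5: odd sum, total = (-5)-5 = -10
j=2,i=6: even sum, total = (-10)+12 = 2
j=2,i=7: odd sum, total = 2-7 = -5
j=3,i=3: even sum, total = (-5)+9 = 4
j=3,i=4: odd sum, total = 4-4 = 0
j=3,i=5: even sum, total = 0+15 = 15
j=3,i=6: odd sum, total = 15-6 = 9
j=3,i=7: even sum, total = 9+21 = 30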